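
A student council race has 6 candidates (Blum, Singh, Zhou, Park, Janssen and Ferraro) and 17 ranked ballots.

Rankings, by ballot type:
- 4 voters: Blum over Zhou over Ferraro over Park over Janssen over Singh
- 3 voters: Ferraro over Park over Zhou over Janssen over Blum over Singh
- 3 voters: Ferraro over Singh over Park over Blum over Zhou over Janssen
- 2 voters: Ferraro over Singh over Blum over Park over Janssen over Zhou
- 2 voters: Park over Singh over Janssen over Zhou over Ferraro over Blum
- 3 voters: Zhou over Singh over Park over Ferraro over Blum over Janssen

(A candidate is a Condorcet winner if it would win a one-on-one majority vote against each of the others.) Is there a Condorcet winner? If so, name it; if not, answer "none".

none

Check each pair by majority over 17 ballots:
Blum vs Singh: Singh, 10–7.
Blum vs Zhou: Blum, 9–8.
Blum vs Park: Park wins 11–6.
Blum vs Janssen: Blum wins 12–5.
Blum vs Ferraro: Ferraro wins 13–4.
Singh vs Zhou: Zhou wins 10–7.
Singh vs Park: Park wins 9–8.
Singh vs Janssen: Singh, 10–7.
Singh vs Ferraro: Ferraro wins 12–5.
Zhou vs Park: Park wins 10–7.
Zhou–Janssen: Zhou 13–4.
Zhou vs Ferraro: Zhou wins 9–8.
Park vs Janssen: Park, 17–0.
Park vs Ferraro: Ferraro, 12–5.
Janssen vs Ferraro: Ferraro wins 15–2.
Every candidate loses at least once (Blum loses to Singh; Singh loses to Zhou; Zhou loses to Blum; Park loses to Ferraro; Janssen loses to Blum; Ferraro loses to Zhou). The majority relation contains the cycle Blum beats Zhou beats Singh beats Blum, so there is no Condorcet winner.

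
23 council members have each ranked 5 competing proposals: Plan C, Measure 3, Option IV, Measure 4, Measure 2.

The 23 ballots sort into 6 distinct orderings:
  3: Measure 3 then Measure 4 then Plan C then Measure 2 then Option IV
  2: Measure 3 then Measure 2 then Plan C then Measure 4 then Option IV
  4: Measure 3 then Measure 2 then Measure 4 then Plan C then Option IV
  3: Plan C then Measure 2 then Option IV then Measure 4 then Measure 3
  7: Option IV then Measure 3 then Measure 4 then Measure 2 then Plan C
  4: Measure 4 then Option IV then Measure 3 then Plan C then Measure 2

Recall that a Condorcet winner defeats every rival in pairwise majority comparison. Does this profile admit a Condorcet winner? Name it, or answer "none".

none

Check each pair by majority over 23 ballots:
Plan C vs Measure 3: Measure 3, 20–3.
Plan C vs Option IV: Plan C preferred on 3+2+4+3 = 12 ballots; Plan C wins 12–11.
Plan C vs Measure 4: 5 to 18, Measure 4.
Plan C vs Measure 2: Measure 2, 13–10.
Measure 3 vs Option IV: Measure 3 is ranked higher on 3+2+4 = 9 ballots, Option IV on 14. Option IV wins 14–9.
Measure 3 vs Measure 4: Measure 3, 16–7.
Measure 3 vs Measure 2: Measure 3 wins 20–3.
Option IV vs Measure 4: Measure 4 wins 13–10.
Option IV vs Measure 2: Measure 2, 12–11.
Measure 4–Measure 2: Measure 4 14–9.
Every option loses at least once (Plan C loses to Measure 3; Measure 3 loses to Option IV; Option IV loses to Plan C; Measure 4 loses to Measure 3; Measure 2 loses to Measure 3). The majority relation contains the cycle Plan C beats Option IV beats Measure 3 beats Plan C, so there is no Condorcet winner.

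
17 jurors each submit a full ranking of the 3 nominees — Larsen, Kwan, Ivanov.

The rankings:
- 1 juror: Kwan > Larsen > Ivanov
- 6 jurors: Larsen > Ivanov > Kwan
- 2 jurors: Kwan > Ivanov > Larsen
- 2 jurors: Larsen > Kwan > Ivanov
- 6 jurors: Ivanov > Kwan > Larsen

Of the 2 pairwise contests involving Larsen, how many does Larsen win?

1

Larsen against each rival (17 jurors):
Larsen vs Kwan: Kwan, 9–8.
Larsen vs Ivanov: Larsen wins 9–8.
Larsen beats Ivanov; loses to Kwan — 1 pairwise win.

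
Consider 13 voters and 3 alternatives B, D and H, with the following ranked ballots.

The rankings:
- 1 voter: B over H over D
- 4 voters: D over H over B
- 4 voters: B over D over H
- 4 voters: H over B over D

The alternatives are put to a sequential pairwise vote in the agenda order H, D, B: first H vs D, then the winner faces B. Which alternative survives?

B

Round 1: H vs D — 5–8, D advances.
Round 2: D vs B — 4–9, B advances.
The agenda winner is B.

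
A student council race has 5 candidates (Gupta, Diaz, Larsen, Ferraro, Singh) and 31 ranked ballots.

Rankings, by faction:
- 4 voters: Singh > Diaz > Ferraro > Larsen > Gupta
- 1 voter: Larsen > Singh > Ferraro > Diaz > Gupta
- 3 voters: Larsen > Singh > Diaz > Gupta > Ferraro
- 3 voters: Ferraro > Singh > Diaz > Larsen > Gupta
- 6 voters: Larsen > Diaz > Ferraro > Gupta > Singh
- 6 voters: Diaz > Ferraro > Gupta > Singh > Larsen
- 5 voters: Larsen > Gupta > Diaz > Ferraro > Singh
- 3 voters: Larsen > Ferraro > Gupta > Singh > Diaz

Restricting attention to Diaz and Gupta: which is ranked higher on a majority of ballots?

Ballots ranking Diaz above Gupta: 4 + 1 + 3 + 3 + 6 + 6 = 23.
Ballots ranking Gupta above Diaz: 31 − 23 = 8.
Diaz wins the head-to-head 23–8.

Diaz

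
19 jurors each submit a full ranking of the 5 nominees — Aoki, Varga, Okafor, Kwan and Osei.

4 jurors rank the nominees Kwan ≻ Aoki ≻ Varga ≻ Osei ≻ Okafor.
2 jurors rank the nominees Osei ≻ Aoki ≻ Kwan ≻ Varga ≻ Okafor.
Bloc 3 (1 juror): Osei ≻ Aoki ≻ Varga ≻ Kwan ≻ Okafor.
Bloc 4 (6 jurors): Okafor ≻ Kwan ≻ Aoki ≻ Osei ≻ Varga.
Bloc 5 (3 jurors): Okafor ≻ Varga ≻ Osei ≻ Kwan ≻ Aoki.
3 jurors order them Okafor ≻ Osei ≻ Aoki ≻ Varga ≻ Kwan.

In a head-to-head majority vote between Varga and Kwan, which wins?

Kwan

Ballots ranking Varga above Kwan: 1 + 3 + 3 = 7.
Ballots ranking Kwan above Varga: 19 − 7 = 12.
Kwan wins the head-to-head 12–7.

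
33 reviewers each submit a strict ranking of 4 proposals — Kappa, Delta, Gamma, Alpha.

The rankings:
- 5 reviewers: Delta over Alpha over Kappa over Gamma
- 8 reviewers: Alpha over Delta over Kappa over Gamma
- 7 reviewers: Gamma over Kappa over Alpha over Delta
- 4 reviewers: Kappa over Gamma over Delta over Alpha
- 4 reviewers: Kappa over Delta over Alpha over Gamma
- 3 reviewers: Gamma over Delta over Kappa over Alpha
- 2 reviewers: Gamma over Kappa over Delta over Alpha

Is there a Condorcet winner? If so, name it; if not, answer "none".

Head-to-head results (33 reviewers):
Kappa vs Delta: Kappa, 17–16.
Kappa vs Gamma: 21 to 12, Kappa.
Kappa vs Alpha: 20 to 13, Kappa.
Delta vs Gamma: 17 to 16, Delta.
Delta vs Alpha: Delta, 18–15.
Gamma vs Alpha: Gamma preferred on 7+4+3+2 = 16 ballots; Alpha wins 17–16.
Kappa beats each of Delta, Gamma, Alpha — Kappa is the Condorcet winner.

Kappa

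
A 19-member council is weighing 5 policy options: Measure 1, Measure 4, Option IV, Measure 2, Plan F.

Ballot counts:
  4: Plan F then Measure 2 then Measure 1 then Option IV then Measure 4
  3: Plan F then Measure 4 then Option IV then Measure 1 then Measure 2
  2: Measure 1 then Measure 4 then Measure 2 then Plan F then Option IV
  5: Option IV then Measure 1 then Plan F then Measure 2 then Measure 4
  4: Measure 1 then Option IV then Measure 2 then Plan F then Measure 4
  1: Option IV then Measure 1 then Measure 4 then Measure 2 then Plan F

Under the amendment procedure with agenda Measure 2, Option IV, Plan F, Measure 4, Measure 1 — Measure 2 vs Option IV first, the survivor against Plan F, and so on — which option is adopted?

Round 1: Measure 2 vs Option IV — 6–13, Option IV advances.
Round 2: Option IV vs Plan F — 10–9, Option IV advances.
Round 3: Option IV vs Measure 4 — 14–5, Option IV advances.
Round 4: Option IV vs Measure 1 — 9–10, Measure 1 advances.
The agenda winner is Measure 1.

Measure 1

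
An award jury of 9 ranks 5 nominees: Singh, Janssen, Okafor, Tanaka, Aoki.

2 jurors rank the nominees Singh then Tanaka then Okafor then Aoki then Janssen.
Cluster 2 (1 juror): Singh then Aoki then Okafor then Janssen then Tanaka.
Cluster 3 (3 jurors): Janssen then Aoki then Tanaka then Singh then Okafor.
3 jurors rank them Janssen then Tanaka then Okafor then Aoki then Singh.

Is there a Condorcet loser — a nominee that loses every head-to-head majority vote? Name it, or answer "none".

none

Pairwise majorities:
Singh vs Janssen: Janssen wins 6–3.
Singh–Okafor: Singh 6–3.
Singh vs Tanaka: Singh is ranked higher on 2+1 = 3 ballots, Tanaka on 6. Tanaka wins 6–3.
Singh vs Aoki: 3 to 6, Aoki.
Janssen vs Okafor: 3+3 = 6 for Janssen, 3 for Okafor — Janssen by 6–3.
Janssen vs Tanaka: 1+3+3 = 7 for Janssen, 2 for Tanaka — Janssen by 7–2.
Janssen vs Aoki: Janssen is ranked higher on 3+3 = 6 ballots, Aoki on 3. Janssen wins 6–3.
Okafor vs Tanaka: Tanaka, 8–1.
Okafor vs Aoki: 2+3 = 5 for Okafor, 4 for Aoki — Okafor by 5–4.
Tanaka vs Aoki: 2+3 = 5 for Tanaka, 4 for Aoki — Tanaka by 5–4.
Each nominee has at least one pairwise win (Singh beats Okafor; Janssen beats Singh; Okafor beats Aoki; Tanaka beats Singh; Aoki beats Singh) — no Condorcet loser.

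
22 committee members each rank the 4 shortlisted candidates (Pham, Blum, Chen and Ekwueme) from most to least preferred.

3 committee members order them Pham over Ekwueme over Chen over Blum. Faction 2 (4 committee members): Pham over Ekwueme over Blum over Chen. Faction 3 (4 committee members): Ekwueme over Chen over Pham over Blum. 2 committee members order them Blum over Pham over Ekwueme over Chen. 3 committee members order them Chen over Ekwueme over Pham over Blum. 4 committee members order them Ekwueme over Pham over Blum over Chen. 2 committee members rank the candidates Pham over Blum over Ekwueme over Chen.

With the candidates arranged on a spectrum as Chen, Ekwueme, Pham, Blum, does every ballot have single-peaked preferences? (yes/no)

yes

Axis positions: Chen=1, Ekwueme=2, Pham=3, Blum=4.
Faction 1 (peak Pham at position 3): ranking walks positions 3-2-1-4, expanding outward from the peak — single-peaked.
Faction 2 (peak Pham at position 3): ranking walks positions 3-2-4-1, expanding outward from the peak — single-peaked.
Faction 3 (peak Ekwueme at position 2): ranking walks positions 2-1-3-4, expanding outward from the peak — single-peaked.
Faction 4 (peak Blum at position 4): ranking walks positions 4-3-2-1, expanding outward from the peak — single-peaked.
Faction 5 (peak Chen at position 1): ranking walks positions 1-2-3-4, expanding outward from the peak — single-peaked.
Faction 6 (peak Ekwueme at position 2): ranking walks positions 2-3-4-1, expanding outward from the peak — single-peaked.
Faction 7 (peak Pham at position 3): ranking walks positions 3-4-2-1, expanding outward from the peak — single-peaked.
Every ranking is single-peaked on this axis.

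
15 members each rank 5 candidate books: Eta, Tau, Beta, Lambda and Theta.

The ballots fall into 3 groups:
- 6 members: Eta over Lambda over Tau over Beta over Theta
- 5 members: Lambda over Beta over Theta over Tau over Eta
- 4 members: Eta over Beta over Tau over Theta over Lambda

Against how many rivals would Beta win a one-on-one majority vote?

Beta against each rival (15 members):
Beta–Eta: Eta 10–5.
Beta vs Tau: Beta is ranked higher on 5+4 = 9 ballots, Tau on 6. Beta wins 9–6.
Beta vs Lambda: Beta preferred on 4 ballots; Lambda wins 11–4.
Beta–Theta: Beta 15–0.
Beta beats Tau, Theta; loses to Eta, Lambda — 2 pairwise wins.

2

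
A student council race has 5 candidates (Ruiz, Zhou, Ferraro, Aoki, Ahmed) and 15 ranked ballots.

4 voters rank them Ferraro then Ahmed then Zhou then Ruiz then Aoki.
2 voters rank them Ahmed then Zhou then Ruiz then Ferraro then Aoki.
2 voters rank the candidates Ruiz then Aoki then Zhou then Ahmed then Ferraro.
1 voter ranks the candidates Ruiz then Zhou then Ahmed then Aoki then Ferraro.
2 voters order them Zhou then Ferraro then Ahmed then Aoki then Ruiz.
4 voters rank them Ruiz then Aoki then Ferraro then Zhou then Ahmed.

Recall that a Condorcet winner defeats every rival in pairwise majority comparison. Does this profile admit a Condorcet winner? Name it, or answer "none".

none

Head-to-head results (15 voters):
Ruiz vs Zhou: Zhou, 8–7.
Ruiz vs Ferraro: Ruiz wins 9–6.
Ruiz vs Aoki: 4+2+2+1+4 = 13 for Ruiz, 2 for Aoki — Ruiz by 13–2.
Ruiz vs Ahmed: 2+1+4 = 7 for Ruiz, 8 for Ahmed — Ahmed by 8–7.
Zhou–Ferraro: Ferraro 8–7.
Zhou vs Aoki: Zhou, 9–6.
Zhou vs Ahmed: Zhou wins 9–6.
Ferraro vs Aoki: 4+2+2 = 8 for Ferraro, 7 for Aoki — Ferraro by 8–7.
Ferraro vs Ahmed: 10 to 5, Ferraro.
Aoki vs Ahmed: Ahmed wins 9–6.
Each candidate drops at least one matchup (Ruiz loses to Zhou; Zhou loses to Ferraro; Ferraro loses to Ruiz; Aoki loses to Ruiz; Ahmed loses to Zhou); the cycle Ruiz beats Ferraro beats Zhou beats Ruiz rules out a Condorcet winner.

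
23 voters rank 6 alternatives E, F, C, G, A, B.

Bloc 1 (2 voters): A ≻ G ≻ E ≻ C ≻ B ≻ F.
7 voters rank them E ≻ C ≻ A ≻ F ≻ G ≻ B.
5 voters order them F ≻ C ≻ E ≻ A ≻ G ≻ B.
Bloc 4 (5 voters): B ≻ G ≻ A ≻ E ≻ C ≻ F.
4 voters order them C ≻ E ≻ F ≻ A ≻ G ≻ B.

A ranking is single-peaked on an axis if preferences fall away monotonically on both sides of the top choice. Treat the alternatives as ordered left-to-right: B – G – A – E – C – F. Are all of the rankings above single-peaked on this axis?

Axis positions: B=1, G=2, A=3, E=4, C=5, F=6.
Bloc 1 (peak A at position 3): ranking walks positions 3-2-4-5-1-6, expanding outward from the peak — single-peaked.
Bloc 2 (peak E at position 4): ranking walks positions 4-5-3-6-2-1, expanding outward from the peak — single-peaked.
Bloc 3 (peak F at position 6): ranking walks positions 6-5-4-3-2-1, expanding outward from the peak — single-peaked.
Bloc 4 (peak B at position 1): ranking walks positions 1-2-3-4-5-6, expanding outward from the peak — single-peaked.
Bloc 5 (peak C at position 5): ranking walks positions 5-4-6-3-2-1, expanding outward from the peak — single-peaked.
Every ranking is single-peaked on this axis.

yes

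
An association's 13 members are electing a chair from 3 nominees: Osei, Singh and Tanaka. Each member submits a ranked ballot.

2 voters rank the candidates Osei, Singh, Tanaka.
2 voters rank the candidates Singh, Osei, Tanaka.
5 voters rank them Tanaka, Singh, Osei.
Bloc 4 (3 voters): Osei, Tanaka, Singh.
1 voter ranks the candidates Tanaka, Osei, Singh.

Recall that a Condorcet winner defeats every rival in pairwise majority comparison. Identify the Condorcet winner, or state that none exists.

Head-to-head results (13 voters):
Osei–Singh: Singh 7–6.
Osei–Tanaka: Osei 7–6.
Singh–Tanaka: Tanaka 9–4.
Each candidate drops at least one matchup (Osei loses to Singh; Singh loses to Tanaka; Tanaka loses to Osei); the cycle Osei → Tanaka → Singh → Osei rules out a Condorcet winner.

none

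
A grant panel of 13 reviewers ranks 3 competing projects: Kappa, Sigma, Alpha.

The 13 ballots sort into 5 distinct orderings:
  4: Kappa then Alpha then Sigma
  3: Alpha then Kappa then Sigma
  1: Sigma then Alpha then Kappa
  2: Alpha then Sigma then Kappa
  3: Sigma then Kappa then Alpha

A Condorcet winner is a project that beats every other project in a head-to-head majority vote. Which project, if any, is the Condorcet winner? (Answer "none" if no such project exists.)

Kappa

Pairwise majorities:
Kappa vs Sigma: Kappa, 7–6.
Kappa–Alpha: Kappa 7–6.
Sigma vs Alpha: Alpha wins 9–4.
Kappa wins every pairwise contest, so Kappa is the Condorcet winner.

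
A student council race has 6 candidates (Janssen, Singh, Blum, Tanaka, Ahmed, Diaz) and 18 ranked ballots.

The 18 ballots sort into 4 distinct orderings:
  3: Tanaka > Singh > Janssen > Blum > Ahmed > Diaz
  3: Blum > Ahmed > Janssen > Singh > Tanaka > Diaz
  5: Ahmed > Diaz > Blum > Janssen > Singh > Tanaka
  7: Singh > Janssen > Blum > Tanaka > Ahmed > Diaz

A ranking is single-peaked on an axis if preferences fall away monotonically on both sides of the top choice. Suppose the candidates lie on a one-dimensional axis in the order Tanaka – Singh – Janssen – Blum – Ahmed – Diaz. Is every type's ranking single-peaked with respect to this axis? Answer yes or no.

yes

Axis positions: Tanaka=1, Singh=2, Janssen=3, Blum=4, Ahmed=5, Diaz=6.
Type 1 (peak Tanaka at position 1): ranking walks positions 1-2-3-4-5-6, expanding outward from the peak — single-peaked.
Type 2 (peak Blum at position 4): ranking walks positions 4-5-3-2-1-6, expanding outward from the peak — single-peaked.
Type 3 (peak Ahmed at position 5): ranking walks positions 5-6-4-3-2-1, expanding outward from the peak — single-peaked.
Type 4 (peak Singh at position 2): ranking walks positions 2-3-4-1-5-6, expanding outward from the peak — single-peaked.
Every ranking is single-peaked on this axis.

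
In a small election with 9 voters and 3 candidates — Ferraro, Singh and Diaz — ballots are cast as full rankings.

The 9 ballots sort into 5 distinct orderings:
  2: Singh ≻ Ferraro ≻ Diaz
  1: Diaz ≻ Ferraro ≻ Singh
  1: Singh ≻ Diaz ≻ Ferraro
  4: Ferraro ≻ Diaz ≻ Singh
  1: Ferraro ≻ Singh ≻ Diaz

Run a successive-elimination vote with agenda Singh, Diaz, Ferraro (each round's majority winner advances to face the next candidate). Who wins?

Round 1: Singh vs Diaz — 4–5, Diaz advances.
Round 2: Diaz vs Ferraro — 2–7, Ferraro advances.
Ferraro survives the agenda.

Ferraro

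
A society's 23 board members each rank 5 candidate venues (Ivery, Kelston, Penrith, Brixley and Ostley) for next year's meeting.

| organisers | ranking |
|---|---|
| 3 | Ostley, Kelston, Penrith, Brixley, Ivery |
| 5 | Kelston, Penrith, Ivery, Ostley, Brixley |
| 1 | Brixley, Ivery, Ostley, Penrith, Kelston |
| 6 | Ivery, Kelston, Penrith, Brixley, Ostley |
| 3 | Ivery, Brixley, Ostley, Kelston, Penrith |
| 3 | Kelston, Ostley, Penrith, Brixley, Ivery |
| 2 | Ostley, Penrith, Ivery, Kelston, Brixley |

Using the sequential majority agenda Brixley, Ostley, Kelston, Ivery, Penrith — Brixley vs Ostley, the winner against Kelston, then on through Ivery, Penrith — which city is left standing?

Penrith

Round 1: Brixley vs Ostley — 10–13, Ostley advances.
Round 2: Ostley vs Kelston — 9–14, Kelston advances.
Round 3: Kelston vs Ivery — 11–12, Ivery advances.
Round 4: Ivery vs Penrith — 10–13, Penrith advances.
The agenda winner is Penrith.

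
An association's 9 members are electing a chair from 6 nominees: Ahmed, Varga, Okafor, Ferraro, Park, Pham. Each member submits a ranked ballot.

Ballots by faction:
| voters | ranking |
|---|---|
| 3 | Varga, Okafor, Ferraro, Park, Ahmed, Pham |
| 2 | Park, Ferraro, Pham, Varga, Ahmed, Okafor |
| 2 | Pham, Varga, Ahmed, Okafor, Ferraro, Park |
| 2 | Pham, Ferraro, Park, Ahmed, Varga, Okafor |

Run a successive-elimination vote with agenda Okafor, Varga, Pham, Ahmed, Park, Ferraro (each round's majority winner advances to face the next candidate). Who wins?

Ferraro

Round 1: Okafor vs Varga — 0–9, Varga advances.
Round 2: Varga vs Pham — 3–6, Pham advances.
Round 3: Pham vs Ahmed — 6–3, Pham advances.
Round 4: Pham vs Park — 4–5, Park advances.
Round 5: Park vs Ferraro — 2–7, Ferraro advances.
Ferraro survives the agenda.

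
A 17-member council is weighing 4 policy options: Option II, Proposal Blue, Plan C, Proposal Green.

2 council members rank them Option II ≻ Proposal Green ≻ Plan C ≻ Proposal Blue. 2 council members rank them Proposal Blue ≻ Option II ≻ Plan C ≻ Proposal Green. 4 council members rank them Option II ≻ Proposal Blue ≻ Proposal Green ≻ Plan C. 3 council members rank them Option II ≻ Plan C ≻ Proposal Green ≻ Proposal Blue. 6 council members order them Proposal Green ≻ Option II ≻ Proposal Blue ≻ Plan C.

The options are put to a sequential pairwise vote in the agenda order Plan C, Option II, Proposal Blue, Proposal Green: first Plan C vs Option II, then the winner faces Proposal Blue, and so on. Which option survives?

Option II

Round 1: Plan C vs Option II — 0–17, Option II advances.
Round 2: Option II vs Proposal Blue — 15–2, Option II advances.
Round 3: Option II vs Proposal Green — 11–6, Option II advances.
Option II survives the agenda.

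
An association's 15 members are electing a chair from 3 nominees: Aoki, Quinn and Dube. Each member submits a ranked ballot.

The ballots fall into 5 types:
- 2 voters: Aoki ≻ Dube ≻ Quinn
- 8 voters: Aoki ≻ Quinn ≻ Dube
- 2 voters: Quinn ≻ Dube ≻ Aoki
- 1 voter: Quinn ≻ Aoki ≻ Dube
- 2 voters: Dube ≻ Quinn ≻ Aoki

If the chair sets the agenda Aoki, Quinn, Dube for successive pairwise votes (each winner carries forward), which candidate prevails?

Aoki

Round 1: Aoki vs Quinn — 10–5, Aoki advances.
Round 2: Aoki vs Dube — 11–4, Aoki advances.
Aoki survives the agenda.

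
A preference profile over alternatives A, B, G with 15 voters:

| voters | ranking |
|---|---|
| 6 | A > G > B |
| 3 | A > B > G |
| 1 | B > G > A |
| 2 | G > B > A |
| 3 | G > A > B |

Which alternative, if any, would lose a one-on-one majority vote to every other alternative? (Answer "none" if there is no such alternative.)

Head-to-head results (15 voters):
A vs B: A preferred on 6+3+3 = 12 ballots; A wins 12–3.
A vs G: A wins 9–6.
B vs G: 4 to 11, G.
B loses to every other alternative — it is the Condorcet loser.

B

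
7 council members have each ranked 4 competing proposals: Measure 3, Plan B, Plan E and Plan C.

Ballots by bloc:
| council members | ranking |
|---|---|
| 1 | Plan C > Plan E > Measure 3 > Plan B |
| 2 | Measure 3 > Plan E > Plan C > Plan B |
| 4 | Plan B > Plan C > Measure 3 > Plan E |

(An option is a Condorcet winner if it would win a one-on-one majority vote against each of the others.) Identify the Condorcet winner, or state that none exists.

Head-to-head results (7 council members):
Measure 3 vs Plan B: Plan B wins 4–3.
Measure 3 vs Plan E: 6 to 1, Measure 3.
Measure 3 vs Plan C: Measure 3 preferred on 2 ballots; Plan C wins 5–2.
Plan B vs Plan E: Plan B is ranked higher on 4 ballots, Plan E on 3. Plan B wins 4–3.
Plan B–Plan C: Plan B 4–3.
Plan E vs Plan C: 2 for Plan E, 5 for Plan C — Plan C by 5–2.
Plan B wins every pairwise contest, so Plan B is the Condorcet winner.

Plan B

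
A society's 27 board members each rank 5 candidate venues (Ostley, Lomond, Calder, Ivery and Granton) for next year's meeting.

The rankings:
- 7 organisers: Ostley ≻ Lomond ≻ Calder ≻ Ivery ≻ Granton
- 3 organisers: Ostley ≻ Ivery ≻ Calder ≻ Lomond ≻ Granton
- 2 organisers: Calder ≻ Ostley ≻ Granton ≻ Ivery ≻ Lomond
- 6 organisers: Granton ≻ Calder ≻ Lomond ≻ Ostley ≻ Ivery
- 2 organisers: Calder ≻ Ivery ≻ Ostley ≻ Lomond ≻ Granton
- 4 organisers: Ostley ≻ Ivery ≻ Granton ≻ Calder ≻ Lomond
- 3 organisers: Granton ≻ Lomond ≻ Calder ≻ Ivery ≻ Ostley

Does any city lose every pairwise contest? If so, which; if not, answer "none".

Pairwise majorities:
Ostley vs Lomond: Ostley wins 18–9.
Ostley vs Calder: Ostley is ranked higher on 7+3+4 = 14 ballots, Calder on 13. Ostley wins 14–13.
Ostley vs Ivery: Ostley preferred on 7+3+2+6+4 = 22 ballots; Ostley wins 22–5.
Ostley vs Granton: 7+3+2+2+4 = 18 for Ostley, 9 for Granton — Ostley by 18–9.
Lomond vs Calder: Lomond preferred on 7+3 = 10 ballots; Calder wins 17–10.
Lomond vs Ivery: Lomond is ranked higher on 7+6+3 = 16 ballots, Ivery on 11. Lomond wins 16–11.
Lomond vs Granton: 7+3+2 = 12 for Lomond, 15 for Granton — Granton by 15–12.
Calder vs Ivery: 7+2+6+2+3 = 20 for Calder, 7 for Ivery — Calder by 20–7.
Calder vs Granton: 14 to 13, Calder.
Ivery vs Granton: 7+3+2+4 = 16 for Ivery, 11 for Granton — Ivery by 16–11.
Each city has at least one pairwise win (Ostley beats Lomond; Lomond beats Ivery; Calder beats Lomond; Ivery beats Granton; Granton beats Lomond) — no Condorcet loser.

none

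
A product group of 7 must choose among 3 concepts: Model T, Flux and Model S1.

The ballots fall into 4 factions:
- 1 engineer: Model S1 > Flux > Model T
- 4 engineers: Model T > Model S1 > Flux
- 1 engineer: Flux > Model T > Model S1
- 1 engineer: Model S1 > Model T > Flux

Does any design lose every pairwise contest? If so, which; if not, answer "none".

Head-to-head results (7 engineers):
Model T vs Flux: Model T preferred on 4+1 = 5 ballots; Model T wins 5–2.
Model T vs Model S1: Model T is ranked higher on 4+1 = 5 ballots, Model S1 on 2. Model T wins 5–2.
Flux–Model S1: Model S1 6–1.
Only Flux has no wins; Flux is the Condorcet loser.

Flux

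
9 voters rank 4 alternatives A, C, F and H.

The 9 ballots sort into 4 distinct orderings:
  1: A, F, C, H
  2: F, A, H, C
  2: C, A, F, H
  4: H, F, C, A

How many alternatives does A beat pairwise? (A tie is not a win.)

1

A against each rival (9 voters):
A vs C: A preferred on 1+2 = 3 ballots; C wins 6–3.
A vs F: A preferred on 1+2 = 3 ballots; F wins 6–3.
A vs H: A, 5–4.
A beats H; loses to C, F — 1 pairwise win.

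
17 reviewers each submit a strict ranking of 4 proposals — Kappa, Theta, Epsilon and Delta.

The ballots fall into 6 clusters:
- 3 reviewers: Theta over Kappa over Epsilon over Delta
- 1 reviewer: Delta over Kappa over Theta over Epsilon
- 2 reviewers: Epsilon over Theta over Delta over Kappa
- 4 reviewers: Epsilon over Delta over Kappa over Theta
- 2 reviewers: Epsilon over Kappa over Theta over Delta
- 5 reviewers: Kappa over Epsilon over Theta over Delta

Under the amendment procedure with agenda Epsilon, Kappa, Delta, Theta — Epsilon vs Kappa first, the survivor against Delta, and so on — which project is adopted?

Round 1: Epsilon vs Kappa — 8–9, Kappa advances.
Round 2: Kappa vs Delta — 10–7, Kappa advances.
Round 3: Kappa vs Theta — 12–5, Kappa advances.
The agenda winner is Kappa.

Kappa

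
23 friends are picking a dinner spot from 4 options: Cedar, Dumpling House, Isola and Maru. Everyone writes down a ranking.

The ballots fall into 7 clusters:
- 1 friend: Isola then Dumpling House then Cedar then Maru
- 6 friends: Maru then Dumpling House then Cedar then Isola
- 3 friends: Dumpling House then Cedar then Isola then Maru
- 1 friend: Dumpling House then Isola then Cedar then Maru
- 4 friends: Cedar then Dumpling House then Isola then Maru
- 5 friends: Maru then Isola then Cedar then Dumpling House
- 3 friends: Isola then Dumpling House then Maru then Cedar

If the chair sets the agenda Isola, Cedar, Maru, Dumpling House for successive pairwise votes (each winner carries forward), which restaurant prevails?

Round 1: Isola vs Cedar — 10–13, Cedar advances.
Round 2: Cedar vs Maru — 9–14, Maru advances.
Round 3: Maru vs Dumpling House — 11–12, Dumpling House advances.
Dumpling House survives the agenda.

Dumpling House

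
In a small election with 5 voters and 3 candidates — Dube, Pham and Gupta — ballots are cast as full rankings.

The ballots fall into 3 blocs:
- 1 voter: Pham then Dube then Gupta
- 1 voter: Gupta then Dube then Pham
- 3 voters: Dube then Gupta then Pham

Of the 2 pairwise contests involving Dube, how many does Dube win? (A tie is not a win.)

2

Dube against each rival (5 voters):
Dube vs Pham: 1+3 = 4 for Dube, 1 for Pham — Dube by 4–1.
Dube vs Gupta: Dube preferred on 1+3 = 4 ballots; Dube wins 4–1.
Dube beats Pham, Gupta — 2 pairwise wins.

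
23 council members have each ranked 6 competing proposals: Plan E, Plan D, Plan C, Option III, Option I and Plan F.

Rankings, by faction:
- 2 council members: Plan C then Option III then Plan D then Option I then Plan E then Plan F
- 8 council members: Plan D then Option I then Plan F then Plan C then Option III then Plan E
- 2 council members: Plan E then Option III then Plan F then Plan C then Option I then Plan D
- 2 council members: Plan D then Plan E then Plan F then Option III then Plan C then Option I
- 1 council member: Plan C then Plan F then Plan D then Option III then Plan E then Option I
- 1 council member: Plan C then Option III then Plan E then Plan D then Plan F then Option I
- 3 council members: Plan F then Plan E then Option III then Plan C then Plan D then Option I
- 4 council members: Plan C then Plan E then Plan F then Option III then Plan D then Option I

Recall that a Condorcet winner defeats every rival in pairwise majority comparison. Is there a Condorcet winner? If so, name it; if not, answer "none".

none

Check each pair by majority over 23 ballots:
Plan E vs Plan D: Plan D, 13–10.
Plan E vs Plan C: Plan C wins 16–7.
Plan E vs Option III: Option III, 12–11.
Plan E–Option I: Plan E 13–10.
Plan E vs Plan F: Plan F, 12–11.
Plan D vs Plan C: Plan C wins 13–10.
Plan D vs Option III: Option III wins 12–11.
Plan D vs Option I: Plan D, 21–2.
Plan D vs Plan F: Plan D wins 13–10.
Plan C–Option III: Plan C 16–7.
Plan C vs Option I: Plan C, 15–8.
Plan C vs Plan F: Plan F wins 15–8.
Option III vs Option I: Option III wins 15–8.
Option III vs Plan F: Plan F, 18–5.
Option I–Plan F: Plan F 13–10.
No option is unbeaten: Plan E loses to Plan D; Plan D loses to Plan C; Plan C loses to Plan F; Option III loses to Plan C; Option I loses to Plan E; Plan F loses to Plan D. In particular Plan D → Plan F → Plan C → Plan D is a majority cycle — no Condorcet winner exists.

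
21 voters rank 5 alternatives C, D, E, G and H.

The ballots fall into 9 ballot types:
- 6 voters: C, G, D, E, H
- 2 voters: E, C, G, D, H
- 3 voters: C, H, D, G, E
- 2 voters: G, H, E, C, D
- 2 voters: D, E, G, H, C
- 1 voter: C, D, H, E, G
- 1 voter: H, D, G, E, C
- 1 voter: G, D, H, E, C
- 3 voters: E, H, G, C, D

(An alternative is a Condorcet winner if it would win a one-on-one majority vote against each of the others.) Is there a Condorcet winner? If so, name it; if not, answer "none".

Check each pair by majority over 21 ballots:
C vs D: C, 17–4.
C vs E: C is ranked higher on 6+3+1 = 10 ballots, E on 11. E wins 11–10.
C–G: C 12–9.
C vs H: C, 12–9.
D vs E: D preferred on 6+3+2+1+1+1 = 14 ballots; D wins 14–7.
D vs G: 3+2+1+1 = 7 for D, 14 for G — G by 14–7.
D vs H: D wins 12–9.
E vs G: 2+2+1+3 = 8 for E, 13 for G — G by 13–8.
E vs H: E is ranked higher on 6+2+2+3 = 13 ballots, H on 8. E wins 13–8.
G vs H: G, 13–8.
Each alternative drops at least one matchup (C loses to E; D loses to C; E loses to D; G loses to C; H loses to C); the cycle C → D → E → C rules out a Condorcet winner.

none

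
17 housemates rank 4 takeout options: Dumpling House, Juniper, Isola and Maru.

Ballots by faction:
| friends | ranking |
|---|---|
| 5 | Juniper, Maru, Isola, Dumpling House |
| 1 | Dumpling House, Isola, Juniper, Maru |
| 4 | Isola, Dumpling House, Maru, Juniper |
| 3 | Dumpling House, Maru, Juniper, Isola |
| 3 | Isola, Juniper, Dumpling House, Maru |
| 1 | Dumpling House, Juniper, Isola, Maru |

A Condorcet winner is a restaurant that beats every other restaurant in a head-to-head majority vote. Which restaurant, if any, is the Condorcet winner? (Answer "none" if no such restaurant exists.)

none

Head-to-head results (17 friends):
Dumpling House–Juniper: Dumpling House 9–8.
Dumpling House vs Isola: Isola wins 12–5.
Dumpling House vs Maru: Dumpling House wins 12–5.
Juniper vs Isola: Juniper wins 9–8.
Juniper vs Maru: Juniper, 10–7.
Isola vs Maru: Isola wins 9–8.
Each restaurant drops at least one matchup (Dumpling House loses to Isola; Juniper loses to Dumpling House; Isola loses to Juniper; Maru loses to Dumpling House); the cycle Dumpling House > Juniper > Isola > Dumpling House rules out a Condorcet winner.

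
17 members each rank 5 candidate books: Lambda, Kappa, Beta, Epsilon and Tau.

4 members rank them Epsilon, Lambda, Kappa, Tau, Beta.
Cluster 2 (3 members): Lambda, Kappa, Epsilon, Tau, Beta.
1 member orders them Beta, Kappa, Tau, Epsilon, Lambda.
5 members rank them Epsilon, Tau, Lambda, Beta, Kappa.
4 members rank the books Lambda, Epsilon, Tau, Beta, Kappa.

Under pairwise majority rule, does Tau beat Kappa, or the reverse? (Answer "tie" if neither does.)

Ballots ranking Tau above Kappa: 5 + 4 = 9.
Ballots ranking Kappa above Tau: 17 − 9 = 8.
Tau wins the head-to-head 9–8.

Tau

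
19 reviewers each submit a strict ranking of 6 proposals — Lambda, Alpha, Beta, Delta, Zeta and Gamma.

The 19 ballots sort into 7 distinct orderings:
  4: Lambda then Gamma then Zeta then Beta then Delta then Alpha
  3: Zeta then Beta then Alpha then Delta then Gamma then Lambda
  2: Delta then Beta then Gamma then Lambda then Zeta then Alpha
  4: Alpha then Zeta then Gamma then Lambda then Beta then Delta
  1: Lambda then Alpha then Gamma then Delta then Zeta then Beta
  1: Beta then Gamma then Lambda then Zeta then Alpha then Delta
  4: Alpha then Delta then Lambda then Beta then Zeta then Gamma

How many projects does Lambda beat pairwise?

Lambda against each rival (19 reviewers):
Lambda vs Alpha: Alpha, 11–8.
Lambda vs Beta: Lambda wins 13–6.
Lambda vs Delta: Lambda is ranked higher on 4+4+1+1 = 10 ballots, Delta on 9. Lambda wins 10–9.
Lambda vs Zeta: 4+2+1+1+4 = 12 for Lambda, 7 for Zeta — Lambda by 12–7.
Lambda vs Gamma: Gamma, 10–9.
Lambda beats Beta, Delta, Zeta; loses to Alpha, Gamma — 3 pairwise wins.

3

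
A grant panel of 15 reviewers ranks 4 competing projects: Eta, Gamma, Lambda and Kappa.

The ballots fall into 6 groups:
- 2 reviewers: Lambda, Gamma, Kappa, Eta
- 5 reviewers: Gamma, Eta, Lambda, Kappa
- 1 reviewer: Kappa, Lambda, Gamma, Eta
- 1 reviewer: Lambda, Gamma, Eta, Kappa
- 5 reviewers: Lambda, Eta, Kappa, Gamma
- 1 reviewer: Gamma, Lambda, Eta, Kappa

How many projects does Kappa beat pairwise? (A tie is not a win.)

0

Kappa against each rival (15 reviewers):
Kappa vs Eta: Eta, 12–3.
Kappa vs Gamma: Gamma wins 9–6.
Kappa vs Lambda: Lambda wins 14–1.
Kappa beats no one; loses to Eta, Gamma, Lambda — 0 pairwise wins.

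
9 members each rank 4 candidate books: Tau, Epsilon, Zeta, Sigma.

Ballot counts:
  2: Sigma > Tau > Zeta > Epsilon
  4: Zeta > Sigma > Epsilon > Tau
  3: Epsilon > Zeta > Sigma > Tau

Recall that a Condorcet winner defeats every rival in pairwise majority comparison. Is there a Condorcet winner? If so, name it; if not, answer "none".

Head-to-head results (9 members):
Tau vs Epsilon: Epsilon wins 7–2.
Tau vs Zeta: Zeta wins 7–2.
Tau vs Sigma: Sigma, 9–0.
Epsilon–Zeta: Zeta 6–3.
Epsilon–Sigma: Sigma 6–3.
Zeta vs Sigma: Zeta wins 7–2.
Zeta beats each of Tau, Epsilon, Sigma — Zeta is the Condorcet winner.

Zeta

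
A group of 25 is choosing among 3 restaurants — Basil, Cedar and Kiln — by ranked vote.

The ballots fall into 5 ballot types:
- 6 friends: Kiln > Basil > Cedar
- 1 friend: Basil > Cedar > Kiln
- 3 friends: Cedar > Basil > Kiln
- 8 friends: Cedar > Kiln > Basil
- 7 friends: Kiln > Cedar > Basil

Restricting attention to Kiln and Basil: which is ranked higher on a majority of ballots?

Kiln

Ballots ranking Kiln above Basil: 6 + 8 + 7 = 21.
Ballots ranking Basil above Kiln: 25 − 21 = 4.
Kiln wins the head-to-head 21–4.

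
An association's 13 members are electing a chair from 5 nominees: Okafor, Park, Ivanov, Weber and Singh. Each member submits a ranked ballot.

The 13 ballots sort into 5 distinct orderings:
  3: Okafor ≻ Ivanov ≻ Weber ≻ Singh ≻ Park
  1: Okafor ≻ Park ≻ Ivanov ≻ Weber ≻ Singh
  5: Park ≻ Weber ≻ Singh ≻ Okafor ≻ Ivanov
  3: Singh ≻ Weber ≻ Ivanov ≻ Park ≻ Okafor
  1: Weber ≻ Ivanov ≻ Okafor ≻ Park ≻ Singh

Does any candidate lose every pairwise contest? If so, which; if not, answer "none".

none

Head-to-head results (13 voters):
Okafor vs Park: Park wins 8–5.
Okafor–Ivanov: Okafor 9–4.
Okafor vs Weber: Okafor preferred on 3+1 = 4 ballots; Weber wins 9–4.
Okafor vs Singh: 3+1+1 = 5 for Okafor, 8 for Singh — Singh by 8–5.
Park vs Ivanov: Park is ranked higher on 1+5 = 6 ballots, Ivanov on 7. Ivanov wins 7–6.
Park vs Weber: Weber wins 7–6.
Park vs Singh: Park, 7–6.
Ivanov vs Weber: 4 to 9, Weber.
Ivanov vs Singh: Ivanov preferred on 3+1+1 = 5 ballots; Singh wins 8–5.
Weber vs Singh: 3+1+5+1 = 10 for Weber, 3 for Singh — Weber by 10–3.
Every candidate wins at least one matchup (Okafor beats Ivanov; Park beats Okafor; Ivanov beats Park; Weber beats Okafor; Singh beats Okafor), so there is no Condorcet loser.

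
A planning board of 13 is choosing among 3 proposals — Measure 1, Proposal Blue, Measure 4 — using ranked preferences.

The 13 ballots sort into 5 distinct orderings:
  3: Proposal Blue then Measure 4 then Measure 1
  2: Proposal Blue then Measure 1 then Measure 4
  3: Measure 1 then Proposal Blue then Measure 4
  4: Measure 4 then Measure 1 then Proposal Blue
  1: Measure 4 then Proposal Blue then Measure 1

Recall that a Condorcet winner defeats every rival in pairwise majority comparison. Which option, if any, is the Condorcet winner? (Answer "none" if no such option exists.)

Pairwise majorities:
Measure 1–Proposal Blue: Measure 1 7–6.
Measure 1 vs Measure 4: Measure 1 is ranked higher on 2+3 = 5 ballots, Measure 4 on 8. Measure 4 wins 8–5.
Proposal Blue–Measure 4: Proposal Blue 8–5.
No option is unbeaten: Measure 1 loses to Measure 4; Proposal Blue loses to Measure 1; Measure 4 loses to Proposal Blue. In particular Measure 1 beats Proposal Blue beats Measure 4 beats Measure 1 is a majority cycle — no Condorcet winner exists.

none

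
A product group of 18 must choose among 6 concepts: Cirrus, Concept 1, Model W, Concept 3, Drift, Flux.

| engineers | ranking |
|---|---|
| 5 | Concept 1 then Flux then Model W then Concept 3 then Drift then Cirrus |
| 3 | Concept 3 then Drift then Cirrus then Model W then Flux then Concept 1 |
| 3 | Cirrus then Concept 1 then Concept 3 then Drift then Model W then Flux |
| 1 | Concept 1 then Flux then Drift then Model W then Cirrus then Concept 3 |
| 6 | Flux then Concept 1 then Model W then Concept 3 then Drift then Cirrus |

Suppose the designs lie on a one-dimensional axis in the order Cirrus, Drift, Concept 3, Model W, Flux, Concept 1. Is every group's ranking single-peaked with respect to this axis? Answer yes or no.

no

Axis positions: Cirrus=1, Drift=2, Concept 3=3, Model W=4, Flux=5, Concept 1=6.
Group 1 (peak Concept 1 at position 6): ranking walks positions 6-5-4-3-2-1, expanding outward from the peak — single-peaked.
Group 2 (peak Concept 3 at position 3): ranking walks positions 3-2-1-4-5-6, expanding outward from the peak — single-peaked.
Group 3: ranking walks positions 1-6-3-2-4-5; Concept 1 is ranked above Drift even though Drift lies between Concept 1 and the peak Cirrus on the axis — preferences dip and rise again. Not single-peaked.
Group 4: ranking walks positions 6-5-2-4-1-3; Drift is ranked above Model W even though Model W lies between Drift and the peak Concept 1 on the axis — preferences dip and rise again. Not single-peaked.
Group 5 (peak Flux at position 5): ranking walks positions 5-6-4-3-2-1, expanding outward from the peak — single-peaked.
Group 3 violates single-peakedness, so the profile is not single-peaked on this axis.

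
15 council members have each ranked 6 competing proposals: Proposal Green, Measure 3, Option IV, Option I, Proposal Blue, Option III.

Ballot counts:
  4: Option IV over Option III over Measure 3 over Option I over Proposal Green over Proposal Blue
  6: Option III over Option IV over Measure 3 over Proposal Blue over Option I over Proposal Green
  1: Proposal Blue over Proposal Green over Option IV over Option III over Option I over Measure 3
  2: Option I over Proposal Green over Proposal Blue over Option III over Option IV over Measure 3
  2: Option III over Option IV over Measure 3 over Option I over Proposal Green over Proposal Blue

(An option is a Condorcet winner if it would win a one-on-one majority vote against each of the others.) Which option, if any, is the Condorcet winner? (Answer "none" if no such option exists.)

Check each pair by majority over 15 ballots:
Proposal Green–Measure 3: Measure 3 12–3.
Proposal Green vs Option IV: Proposal Green preferred on 1+2 = 3 ballots; Option IV wins 12–3.
Proposal Green vs Option I: 1 to 14, Option I.
Proposal Green vs Proposal Blue: 8 to 7, Proposal Green.
Proposal Green vs Option III: 3 to 12, Option III.
Measure 3 vs Option IV: Option IV wins 15–0.
Measure 3 vs Option I: Measure 3 wins 12–3.
Measure 3 vs Proposal Blue: 4+6+2 = 12 for Measure 3, 3 for Proposal Blue — Measure 3 by 12–3.
Measure 3 vs Option III: 0 to 15, Option III.
Option IV–Option I: Option IV 13–2.
Option IV vs Proposal Blue: 4+6+2 = 12 for Option IV, 3 for Proposal Blue — Option IV by 12–3.
Option IV–Option III: Option III 10–5.
Option I vs Proposal Blue: 4+2+2 = 8 for Option I, 7 for Proposal Blue — Option I by 8–7.
Option I vs Option III: 2 to 13, Option III.
Proposal Blue vs Option III: Option III wins 12–3.
Option III wins every pairwise contest, so Option III is the Condorcet winner.

Option III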